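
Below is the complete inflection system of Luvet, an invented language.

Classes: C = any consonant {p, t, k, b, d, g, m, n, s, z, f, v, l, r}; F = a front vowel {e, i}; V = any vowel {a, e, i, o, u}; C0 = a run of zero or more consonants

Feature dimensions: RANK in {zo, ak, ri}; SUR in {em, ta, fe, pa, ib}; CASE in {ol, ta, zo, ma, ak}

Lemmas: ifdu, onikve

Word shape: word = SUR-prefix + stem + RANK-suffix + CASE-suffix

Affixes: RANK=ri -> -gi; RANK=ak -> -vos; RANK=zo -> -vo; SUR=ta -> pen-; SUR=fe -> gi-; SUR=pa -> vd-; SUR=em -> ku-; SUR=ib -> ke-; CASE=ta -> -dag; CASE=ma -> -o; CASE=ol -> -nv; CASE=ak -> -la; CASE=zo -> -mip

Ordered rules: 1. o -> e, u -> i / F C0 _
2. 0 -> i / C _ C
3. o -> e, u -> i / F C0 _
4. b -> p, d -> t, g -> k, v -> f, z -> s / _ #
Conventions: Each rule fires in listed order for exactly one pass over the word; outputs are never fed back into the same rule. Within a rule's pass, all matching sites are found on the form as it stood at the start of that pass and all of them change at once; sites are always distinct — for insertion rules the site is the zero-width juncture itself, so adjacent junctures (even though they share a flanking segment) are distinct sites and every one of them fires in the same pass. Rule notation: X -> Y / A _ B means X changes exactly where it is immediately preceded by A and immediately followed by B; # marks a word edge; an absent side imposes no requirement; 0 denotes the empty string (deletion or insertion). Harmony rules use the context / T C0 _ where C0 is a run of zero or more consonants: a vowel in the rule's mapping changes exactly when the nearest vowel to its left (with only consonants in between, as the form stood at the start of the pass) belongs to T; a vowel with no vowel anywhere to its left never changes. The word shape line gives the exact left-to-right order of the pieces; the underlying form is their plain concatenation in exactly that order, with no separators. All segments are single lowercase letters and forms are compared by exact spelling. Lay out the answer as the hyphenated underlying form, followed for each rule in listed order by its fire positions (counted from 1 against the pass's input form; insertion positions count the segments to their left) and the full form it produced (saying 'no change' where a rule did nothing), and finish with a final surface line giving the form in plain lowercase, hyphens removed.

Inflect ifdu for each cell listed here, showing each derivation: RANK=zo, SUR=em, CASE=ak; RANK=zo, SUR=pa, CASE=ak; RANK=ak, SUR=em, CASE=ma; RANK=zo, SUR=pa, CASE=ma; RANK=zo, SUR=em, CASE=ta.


cell RANK=zo, SUR=em, CASE=ak:
underlying: ku-ifdu-vo-la
1. o -> e, u -> i / F C0 _: fires at position(s) 6: kuifdivola
2. 0 -> i / C _ C: inserts after position(s) 4: kuifidivola
3. o -> e, u -> i / F C0 _: fires at position(s) 9: kuifidivela
4. b -> p, d -> t, g -> k, v -> f, z -> s / _ #: no change
surface: kuifidivela

cell RANK=zo, SUR=pa, CASE=ak:
underlying: vd-ifdu-vo-la
1. o -> e, u -> i / F C0 _: fires at position(s) 6: vdifdivola
2. 0 -> i / C _ C: inserts after position(s) 1, 4: vidifidivola
3. o -> e, u -> i / F C0 _: fires at position(s) 10: vidifidivela
4. b -> p, d -> t, g -> k, v -> f, z -> s / _ #: no change
surface: vidifidivela

cell RANK=ak, SUR=em, CASE=ma:
underlying: ku-ifdu-vos-o
1. o -> e, u -> i / F C0 _: fires at position(s) 6: kuifdivoso
2. 0 -> i / C _ C: inserts after position(s) 4: kuifidivoso
3. o -> e, u -> i / F C0 _: fires at position(s) 9: kuifidiveso
4. b -> p, d -> t, g -> k, v -> f, z -> s / _ #: no change
surface: kuifidiveso

cell RANK=zo, SUR=pa, CASE=ma:
underlying: vd-ifdu-vo-o
1. o -> e, u -> i / F C0 _: fires at position(s) 6: vdifdivoo
2. 0 -> i / C _ C: inserts after position(s) 1, 4: vidifidivoo
3. o -> e, u -> i / F C0 _: fires at position(s) 10: vidifidiveo
4. b -> p, d -> t, g -> k, v -> f, z -> s / _ #: no change
surface: vidifidiveo

cell RANK=zo, SUR=em, CASE=ta:
underlying: ku-ifdu-vo-dag
1. o -> e, u -> i / F C0 _: fires at position(s) 6: kuifdivodag
2. 0 -> i / C _ C: inserts after position(s) 4: kuifidivodag
3. o -> e, u -> i / F C0 _: fires at position(s) 9: kuifidivedag
4. b -> p, d -> t, g -> k, v -> f, z -> s / _ #: fires at position(s) 12: kuifidivedak
surface: kuifidivedak


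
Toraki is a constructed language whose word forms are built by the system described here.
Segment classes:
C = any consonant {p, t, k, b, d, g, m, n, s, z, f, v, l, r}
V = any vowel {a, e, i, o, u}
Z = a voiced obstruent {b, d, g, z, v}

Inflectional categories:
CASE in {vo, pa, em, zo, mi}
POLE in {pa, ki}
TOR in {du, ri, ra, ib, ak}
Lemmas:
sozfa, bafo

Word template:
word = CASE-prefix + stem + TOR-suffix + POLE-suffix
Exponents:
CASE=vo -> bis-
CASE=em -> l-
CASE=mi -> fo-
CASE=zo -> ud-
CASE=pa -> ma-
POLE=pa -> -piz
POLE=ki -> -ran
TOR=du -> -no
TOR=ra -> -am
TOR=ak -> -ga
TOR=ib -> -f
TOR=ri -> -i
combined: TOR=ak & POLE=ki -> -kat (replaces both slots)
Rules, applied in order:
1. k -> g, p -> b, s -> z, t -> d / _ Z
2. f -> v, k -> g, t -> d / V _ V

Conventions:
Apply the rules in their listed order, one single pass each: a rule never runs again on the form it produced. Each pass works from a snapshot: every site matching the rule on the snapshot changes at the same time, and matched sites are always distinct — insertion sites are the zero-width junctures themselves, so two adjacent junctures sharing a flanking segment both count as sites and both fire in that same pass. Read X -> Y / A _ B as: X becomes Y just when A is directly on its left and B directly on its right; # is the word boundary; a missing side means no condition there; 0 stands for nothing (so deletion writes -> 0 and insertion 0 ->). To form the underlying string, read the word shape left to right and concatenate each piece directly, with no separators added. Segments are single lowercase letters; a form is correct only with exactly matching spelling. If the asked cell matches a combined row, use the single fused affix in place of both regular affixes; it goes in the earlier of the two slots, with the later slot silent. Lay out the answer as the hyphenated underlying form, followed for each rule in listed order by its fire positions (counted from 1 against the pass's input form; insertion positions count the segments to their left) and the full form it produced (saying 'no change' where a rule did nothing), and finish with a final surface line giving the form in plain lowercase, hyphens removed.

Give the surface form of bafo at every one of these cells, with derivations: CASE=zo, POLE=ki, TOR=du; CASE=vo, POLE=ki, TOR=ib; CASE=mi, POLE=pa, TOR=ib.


cell CASE=zo, POLE=ki, TOR=du:
underlying: ud-bafo-no-ran
1. k -> g, p -> b, s -> z, t -> d / _ Z: no change
2. f -> v, k -> g, t -> d / V _ V: fires at position(s) 5: udbavonoran
surface: udbavonoran

cell CASE=vo, POLE=ki, TOR=ib:
underlying: bis-bafo-f-ran
1. k -> g, p -> b, s -> z, t -> d / _ Z: fires at position(s) 3: bizbafofran
2. f -> v, k -> g, t -> d / V _ V: fires at position(s) 6: bizbavofran
surface: bizbavofran

cell CASE=mi, POLE=pa, TOR=ib:
underlying: fo-bafo-f-piz
1. k -> g, p -> b, s -> z, t -> d / _ Z: no change
2. f -> v, k -> g, t -> d / V _ V: fires at position(s) 5: fobavofpiz
surface: fobavofpiz


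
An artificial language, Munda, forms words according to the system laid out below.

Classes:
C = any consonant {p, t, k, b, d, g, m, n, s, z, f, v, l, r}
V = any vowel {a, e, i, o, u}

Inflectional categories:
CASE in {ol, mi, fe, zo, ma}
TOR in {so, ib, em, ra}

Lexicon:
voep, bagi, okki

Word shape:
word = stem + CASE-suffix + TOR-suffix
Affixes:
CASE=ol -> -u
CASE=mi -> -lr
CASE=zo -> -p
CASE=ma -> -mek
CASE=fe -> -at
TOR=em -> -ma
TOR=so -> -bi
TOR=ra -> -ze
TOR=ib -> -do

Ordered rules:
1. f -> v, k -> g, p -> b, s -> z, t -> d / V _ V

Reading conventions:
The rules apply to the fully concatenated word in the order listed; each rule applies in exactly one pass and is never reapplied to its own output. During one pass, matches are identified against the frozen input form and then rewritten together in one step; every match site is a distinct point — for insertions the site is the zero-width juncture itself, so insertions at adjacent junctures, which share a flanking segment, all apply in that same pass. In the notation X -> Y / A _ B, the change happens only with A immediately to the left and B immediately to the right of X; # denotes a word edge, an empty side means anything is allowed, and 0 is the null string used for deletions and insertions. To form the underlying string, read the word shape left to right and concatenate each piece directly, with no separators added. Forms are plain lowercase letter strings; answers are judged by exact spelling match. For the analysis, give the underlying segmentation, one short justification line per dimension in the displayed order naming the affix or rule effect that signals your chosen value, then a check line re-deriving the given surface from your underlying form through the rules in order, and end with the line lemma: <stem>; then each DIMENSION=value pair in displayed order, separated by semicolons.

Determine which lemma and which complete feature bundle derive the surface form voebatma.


underlying: voep-at-ma
CASE=fe - signalled by the affix -at
TOR=em - signalled by the affix -ma
check: voepatma -> voebatma
lemma: voep; CASE=fe; TOR=em


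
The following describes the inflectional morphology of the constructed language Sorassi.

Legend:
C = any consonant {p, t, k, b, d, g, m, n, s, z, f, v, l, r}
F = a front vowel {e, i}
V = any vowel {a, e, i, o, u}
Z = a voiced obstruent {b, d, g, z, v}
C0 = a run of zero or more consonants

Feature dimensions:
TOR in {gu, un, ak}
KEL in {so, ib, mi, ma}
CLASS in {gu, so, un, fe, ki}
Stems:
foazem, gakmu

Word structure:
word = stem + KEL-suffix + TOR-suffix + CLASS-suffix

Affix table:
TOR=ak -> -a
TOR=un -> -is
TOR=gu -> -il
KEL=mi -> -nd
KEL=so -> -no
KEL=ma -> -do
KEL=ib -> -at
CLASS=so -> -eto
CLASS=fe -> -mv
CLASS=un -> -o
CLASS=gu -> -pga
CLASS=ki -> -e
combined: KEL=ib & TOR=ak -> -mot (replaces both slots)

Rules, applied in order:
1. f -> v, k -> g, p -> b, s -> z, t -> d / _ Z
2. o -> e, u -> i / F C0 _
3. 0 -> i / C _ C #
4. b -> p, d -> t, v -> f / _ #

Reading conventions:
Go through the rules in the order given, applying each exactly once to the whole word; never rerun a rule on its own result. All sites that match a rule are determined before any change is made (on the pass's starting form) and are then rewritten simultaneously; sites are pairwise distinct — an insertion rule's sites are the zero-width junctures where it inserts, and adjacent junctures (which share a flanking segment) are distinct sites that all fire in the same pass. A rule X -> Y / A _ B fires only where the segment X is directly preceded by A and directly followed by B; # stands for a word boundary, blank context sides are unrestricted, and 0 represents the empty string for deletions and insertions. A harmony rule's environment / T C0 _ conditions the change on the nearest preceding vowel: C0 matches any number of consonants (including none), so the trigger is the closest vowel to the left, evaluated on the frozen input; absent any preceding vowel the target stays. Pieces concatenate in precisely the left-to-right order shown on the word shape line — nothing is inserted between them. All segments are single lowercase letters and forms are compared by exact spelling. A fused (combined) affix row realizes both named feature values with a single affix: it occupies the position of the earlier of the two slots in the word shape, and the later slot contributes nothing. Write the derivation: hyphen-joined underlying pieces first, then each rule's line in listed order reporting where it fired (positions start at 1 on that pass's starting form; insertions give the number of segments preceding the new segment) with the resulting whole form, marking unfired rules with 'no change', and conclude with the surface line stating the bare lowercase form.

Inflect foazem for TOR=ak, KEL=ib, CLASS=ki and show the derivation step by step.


underlying: foazem-mot-e
1. f -> v, k -> g, p -> b, s -> z, t -> d / _ Z: no change
2. o -> e, u -> i / F C0 _: fires at position(s) 8: foazemmete
3. 0 -> i / C _ C #: no change
4. b -> p, d -> t, v -> f / _ #: no change
surface: foazemmete


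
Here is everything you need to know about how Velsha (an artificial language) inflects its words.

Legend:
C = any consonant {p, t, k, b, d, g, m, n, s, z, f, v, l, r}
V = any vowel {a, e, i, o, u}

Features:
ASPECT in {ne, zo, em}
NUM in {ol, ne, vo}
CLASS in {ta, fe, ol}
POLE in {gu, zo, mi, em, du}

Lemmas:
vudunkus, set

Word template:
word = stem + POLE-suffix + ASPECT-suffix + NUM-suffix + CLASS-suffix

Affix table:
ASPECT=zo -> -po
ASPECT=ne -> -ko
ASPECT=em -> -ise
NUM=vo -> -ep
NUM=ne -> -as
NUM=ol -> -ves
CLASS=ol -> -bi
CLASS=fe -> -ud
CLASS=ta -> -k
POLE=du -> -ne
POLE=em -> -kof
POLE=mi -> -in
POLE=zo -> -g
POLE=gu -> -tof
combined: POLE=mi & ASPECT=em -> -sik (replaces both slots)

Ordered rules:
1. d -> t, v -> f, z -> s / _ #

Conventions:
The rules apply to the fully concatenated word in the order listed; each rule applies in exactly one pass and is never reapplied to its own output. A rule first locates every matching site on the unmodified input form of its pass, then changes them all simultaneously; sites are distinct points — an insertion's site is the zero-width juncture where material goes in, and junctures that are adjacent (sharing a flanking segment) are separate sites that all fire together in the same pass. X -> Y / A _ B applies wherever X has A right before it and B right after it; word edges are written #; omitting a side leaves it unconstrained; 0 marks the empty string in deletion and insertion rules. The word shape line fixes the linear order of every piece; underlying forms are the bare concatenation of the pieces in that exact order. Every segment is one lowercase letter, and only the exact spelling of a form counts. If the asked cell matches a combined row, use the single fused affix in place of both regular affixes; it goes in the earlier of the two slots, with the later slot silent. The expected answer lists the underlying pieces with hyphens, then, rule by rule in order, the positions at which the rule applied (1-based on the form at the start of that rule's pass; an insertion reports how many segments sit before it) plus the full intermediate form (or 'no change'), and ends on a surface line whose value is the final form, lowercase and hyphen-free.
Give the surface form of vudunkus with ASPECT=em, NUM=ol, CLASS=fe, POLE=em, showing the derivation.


underlying: vudunkus-kof-ise-ves-ud
1. d -> t, v -> f, z -> s / _ #: fires at position(s) 19: vudunkuskofisevesut
surface: vudunkuskofisevesut


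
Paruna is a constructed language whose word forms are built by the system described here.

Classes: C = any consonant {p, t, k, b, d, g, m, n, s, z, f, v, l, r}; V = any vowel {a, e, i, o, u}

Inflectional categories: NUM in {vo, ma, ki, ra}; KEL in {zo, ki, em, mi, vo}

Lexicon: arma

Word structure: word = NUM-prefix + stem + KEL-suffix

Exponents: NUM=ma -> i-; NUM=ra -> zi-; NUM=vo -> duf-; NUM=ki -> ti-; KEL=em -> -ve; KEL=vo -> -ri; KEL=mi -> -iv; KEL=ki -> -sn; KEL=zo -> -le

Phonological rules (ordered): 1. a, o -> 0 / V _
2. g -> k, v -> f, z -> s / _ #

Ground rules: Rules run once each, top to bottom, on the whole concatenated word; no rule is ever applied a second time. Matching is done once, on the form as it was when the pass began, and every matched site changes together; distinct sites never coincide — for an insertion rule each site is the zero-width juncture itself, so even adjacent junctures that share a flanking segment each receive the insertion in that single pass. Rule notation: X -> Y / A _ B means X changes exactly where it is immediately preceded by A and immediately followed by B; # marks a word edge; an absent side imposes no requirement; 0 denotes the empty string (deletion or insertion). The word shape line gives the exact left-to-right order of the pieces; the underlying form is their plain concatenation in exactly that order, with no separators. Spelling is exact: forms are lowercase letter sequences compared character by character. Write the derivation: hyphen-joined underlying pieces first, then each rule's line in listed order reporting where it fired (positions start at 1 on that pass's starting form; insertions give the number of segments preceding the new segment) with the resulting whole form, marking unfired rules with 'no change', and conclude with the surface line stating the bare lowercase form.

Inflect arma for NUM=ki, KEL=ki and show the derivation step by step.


underlying: ti-arma-sn
1. a, o -> 0 / V _: fires at position(s) 3: tirmasn
2. g -> k, v -> f, z -> s / _ #: no change
surface: tirmasn


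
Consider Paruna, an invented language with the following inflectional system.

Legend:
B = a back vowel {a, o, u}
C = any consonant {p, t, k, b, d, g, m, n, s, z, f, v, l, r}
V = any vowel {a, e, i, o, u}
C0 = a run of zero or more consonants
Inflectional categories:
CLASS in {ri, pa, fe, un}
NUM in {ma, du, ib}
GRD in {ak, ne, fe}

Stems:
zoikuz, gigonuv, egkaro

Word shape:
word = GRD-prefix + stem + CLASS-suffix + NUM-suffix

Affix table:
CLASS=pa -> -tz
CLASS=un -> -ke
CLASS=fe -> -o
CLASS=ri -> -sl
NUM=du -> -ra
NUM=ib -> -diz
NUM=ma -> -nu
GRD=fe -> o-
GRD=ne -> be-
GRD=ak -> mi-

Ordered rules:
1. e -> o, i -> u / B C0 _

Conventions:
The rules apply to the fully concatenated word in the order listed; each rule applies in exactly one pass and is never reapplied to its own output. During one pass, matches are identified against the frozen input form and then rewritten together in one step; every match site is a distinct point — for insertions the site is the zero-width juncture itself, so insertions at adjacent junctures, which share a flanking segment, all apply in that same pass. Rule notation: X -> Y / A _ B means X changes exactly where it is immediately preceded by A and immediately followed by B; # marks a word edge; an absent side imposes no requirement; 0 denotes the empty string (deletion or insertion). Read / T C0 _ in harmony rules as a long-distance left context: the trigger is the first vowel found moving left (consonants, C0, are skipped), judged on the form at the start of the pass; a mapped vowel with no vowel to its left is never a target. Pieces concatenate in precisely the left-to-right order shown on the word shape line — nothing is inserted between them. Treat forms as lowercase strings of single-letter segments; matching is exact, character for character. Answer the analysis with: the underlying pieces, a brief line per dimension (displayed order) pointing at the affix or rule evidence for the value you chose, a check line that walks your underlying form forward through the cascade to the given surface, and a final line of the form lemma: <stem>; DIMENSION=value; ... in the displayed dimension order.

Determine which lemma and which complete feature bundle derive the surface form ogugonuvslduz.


underlying: o-gigonuv-sl-diz
CLASS=ri - signalled by the affix -sl
NUM=ib - signalled by the affix -diz
GRD=fe - signalled by the affix o-
check: ogigonuvsldiz -> ogugonuvslduz
lemma: gigonuv; CLASS=ri; NUM=ib; GRD=fe


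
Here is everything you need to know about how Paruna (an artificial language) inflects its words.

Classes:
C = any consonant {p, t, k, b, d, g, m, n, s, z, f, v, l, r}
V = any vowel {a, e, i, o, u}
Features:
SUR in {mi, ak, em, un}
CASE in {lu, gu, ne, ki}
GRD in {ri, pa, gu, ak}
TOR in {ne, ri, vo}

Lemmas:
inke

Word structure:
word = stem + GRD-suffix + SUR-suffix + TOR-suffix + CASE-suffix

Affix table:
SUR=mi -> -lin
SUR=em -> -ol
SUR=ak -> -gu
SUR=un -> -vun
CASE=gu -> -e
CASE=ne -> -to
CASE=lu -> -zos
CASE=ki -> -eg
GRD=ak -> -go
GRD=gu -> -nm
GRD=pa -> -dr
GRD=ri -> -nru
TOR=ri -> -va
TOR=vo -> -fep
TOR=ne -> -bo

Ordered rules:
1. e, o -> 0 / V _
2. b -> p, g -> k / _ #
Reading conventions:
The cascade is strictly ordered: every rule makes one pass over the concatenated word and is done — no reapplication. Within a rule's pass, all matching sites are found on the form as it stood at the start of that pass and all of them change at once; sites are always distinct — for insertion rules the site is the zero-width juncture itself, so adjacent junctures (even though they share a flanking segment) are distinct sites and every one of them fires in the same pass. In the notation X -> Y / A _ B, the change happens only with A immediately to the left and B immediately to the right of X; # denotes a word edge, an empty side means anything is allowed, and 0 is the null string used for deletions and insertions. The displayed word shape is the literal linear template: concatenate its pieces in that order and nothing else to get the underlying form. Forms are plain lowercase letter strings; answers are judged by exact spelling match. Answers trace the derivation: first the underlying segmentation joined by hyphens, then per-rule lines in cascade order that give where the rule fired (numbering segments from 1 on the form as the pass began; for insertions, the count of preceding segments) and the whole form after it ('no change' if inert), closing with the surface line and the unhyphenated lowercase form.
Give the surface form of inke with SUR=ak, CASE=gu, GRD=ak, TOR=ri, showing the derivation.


underlying: inke-go-gu-va-e
1. e, o -> 0 / V _: fires at position(s) 11: inkegoguva
2. b -> p, g -> k / _ #: no change
surface: inkegoguva


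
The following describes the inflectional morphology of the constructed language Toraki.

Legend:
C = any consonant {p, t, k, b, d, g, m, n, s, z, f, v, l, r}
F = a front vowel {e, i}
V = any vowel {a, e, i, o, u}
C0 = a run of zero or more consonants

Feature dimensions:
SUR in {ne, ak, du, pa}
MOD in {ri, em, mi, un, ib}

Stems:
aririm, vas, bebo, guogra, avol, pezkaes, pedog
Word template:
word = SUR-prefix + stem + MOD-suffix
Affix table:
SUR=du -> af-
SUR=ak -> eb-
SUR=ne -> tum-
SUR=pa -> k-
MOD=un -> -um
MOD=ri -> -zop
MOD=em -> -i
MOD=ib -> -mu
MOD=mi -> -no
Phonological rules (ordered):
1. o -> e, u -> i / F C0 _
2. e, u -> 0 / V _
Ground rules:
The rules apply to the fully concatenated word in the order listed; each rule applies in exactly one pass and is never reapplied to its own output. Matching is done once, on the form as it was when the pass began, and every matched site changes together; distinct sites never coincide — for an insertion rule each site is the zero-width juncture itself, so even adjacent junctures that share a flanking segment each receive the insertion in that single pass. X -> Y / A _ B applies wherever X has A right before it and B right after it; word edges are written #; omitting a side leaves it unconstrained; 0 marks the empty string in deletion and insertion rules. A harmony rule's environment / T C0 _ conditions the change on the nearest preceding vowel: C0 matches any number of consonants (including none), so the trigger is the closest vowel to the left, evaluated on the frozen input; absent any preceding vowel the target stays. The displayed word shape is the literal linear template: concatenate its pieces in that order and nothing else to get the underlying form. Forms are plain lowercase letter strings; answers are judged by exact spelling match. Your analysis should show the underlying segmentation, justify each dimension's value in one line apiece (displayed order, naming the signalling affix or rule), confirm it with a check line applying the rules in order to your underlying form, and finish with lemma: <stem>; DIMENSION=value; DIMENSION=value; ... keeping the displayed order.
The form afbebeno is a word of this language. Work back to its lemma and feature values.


underlying: af-bebo-no
SUR=du - signalled by the affix af-
MOD=mi - signalled by the affix -no
check: afbebono -> afbebeno -> afbebeno
lemma: bebo; SUR=du; MOD=mi


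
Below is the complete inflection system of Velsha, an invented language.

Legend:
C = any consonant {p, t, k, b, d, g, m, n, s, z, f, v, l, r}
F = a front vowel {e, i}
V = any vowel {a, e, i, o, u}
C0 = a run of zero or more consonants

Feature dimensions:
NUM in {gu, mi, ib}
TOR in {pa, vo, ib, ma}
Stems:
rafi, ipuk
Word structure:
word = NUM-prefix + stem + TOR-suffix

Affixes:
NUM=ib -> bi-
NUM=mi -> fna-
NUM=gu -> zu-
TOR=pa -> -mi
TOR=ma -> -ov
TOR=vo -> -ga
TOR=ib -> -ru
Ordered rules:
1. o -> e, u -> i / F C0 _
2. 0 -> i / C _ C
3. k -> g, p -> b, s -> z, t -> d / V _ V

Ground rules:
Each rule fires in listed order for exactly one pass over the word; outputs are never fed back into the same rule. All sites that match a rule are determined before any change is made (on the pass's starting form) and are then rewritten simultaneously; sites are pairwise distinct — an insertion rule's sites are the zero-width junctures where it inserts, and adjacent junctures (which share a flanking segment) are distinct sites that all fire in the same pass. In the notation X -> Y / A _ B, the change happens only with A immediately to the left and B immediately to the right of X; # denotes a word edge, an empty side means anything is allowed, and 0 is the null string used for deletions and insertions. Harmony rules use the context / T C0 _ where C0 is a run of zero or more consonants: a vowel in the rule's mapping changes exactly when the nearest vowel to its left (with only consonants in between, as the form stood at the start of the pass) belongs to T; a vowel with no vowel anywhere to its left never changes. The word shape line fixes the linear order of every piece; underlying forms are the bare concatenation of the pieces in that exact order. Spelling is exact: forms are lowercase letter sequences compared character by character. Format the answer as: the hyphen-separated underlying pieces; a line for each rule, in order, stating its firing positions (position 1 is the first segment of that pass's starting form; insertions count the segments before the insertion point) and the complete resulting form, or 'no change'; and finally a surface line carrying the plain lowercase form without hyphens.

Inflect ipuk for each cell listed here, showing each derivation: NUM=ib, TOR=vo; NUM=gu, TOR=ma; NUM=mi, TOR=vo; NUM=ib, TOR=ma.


cell NUM=ib, TOR=vo:
underlying: bi-ipuk-ga
1. o -> e, u -> i / F C0 _: fires at position(s) 5: biipikga
2. 0 -> i / C _ C: inserts after position(s) 6: biipikiga
3. k -> g, p -> b, s -> z, t -> d / V _ V: fires at position(s) 4, 6: biibigiga
surface: biibigiga

cell NUM=gu, TOR=ma:
underlying: zu-ipuk-ov
1. o -> e, u -> i / F C0 _: fires at position(s) 5: zuipikov
2. 0 -> i / C _ C: no change
3. k -> g, p -> b, s -> z, t -> d / V _ V: fires at position(s) 4, 6: zuibigov
surface: zuibigov

cell NUM=mi, TOR=vo:
underlying: fna-ipuk-ga
1. o -> e, u -> i / F C0 _: fires at position(s) 6: fnaipikga
2. 0 -> i / C _ C: inserts after position(s) 1, 7: finaipikiga
3. k -> g, p -> b, s -> z, t -> d / V _ V: fires at position(s) 6, 8: finaibigiga
surface: finaibigiga

cell NUM=ib, TOR=ma:
underlying: bi-ipuk-ov
1. o -> e, u -> i / F C0 _: fires at position(s) 5: biipikov
2. 0 -> i / C _ C: no change
3. k -> g, p -> b, s -> z, t -> d / V _ V: fires at position(s) 4, 6: biibigov
surface: biibigov


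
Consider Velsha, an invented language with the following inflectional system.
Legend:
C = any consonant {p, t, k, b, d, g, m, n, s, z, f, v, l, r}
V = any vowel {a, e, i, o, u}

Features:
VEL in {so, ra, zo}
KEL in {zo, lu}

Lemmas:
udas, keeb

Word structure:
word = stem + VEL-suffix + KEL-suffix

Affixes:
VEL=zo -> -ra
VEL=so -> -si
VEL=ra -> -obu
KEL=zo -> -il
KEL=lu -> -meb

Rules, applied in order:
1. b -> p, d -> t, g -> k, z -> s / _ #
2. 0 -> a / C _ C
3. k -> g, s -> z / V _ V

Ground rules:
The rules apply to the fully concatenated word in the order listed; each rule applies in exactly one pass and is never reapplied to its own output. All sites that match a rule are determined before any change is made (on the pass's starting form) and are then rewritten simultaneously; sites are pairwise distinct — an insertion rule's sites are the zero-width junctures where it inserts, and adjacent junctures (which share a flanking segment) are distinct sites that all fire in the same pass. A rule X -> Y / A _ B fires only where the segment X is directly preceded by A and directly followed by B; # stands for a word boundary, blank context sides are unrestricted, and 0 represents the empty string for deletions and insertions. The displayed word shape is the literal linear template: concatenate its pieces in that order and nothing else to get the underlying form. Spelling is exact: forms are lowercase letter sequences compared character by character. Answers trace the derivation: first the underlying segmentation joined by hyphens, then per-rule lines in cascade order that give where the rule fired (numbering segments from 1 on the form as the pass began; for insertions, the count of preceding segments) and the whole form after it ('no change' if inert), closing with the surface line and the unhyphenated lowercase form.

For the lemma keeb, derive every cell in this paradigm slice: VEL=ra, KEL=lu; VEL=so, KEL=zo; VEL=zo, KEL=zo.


cell VEL=ra, KEL=lu:
underlying: keeb-obu-meb
1. b -> p, d -> t, g -> k, z -> s / _ #: fires at position(s) 10: keebobumep
2. 0 -> a / C _ C: no change
3. k -> g, s -> z / V _ V: no change
surface: keebobumep

cell VEL=so, KEL=zo:
underlying: keeb-si-il
1. b -> p, d -> t, g -> k, z -> s / _ #: no change
2. 0 -> a / C _ C: inserts after position(s) 4: keebasiil
3. k -> g, s -> z / V _ V: fires at position(s) 6: keebaziil
surface: keebaziil

cell VEL=zo, KEL=zo:
underlying: keeb-ra-il
1. b -> p, d -> t, g -> k, z -> s / _ #: no change
2. 0 -> a / C _ C: inserts after position(s) 4: keebarail
3. k -> g, s -> z / V _ V: no change
surface: keebarail


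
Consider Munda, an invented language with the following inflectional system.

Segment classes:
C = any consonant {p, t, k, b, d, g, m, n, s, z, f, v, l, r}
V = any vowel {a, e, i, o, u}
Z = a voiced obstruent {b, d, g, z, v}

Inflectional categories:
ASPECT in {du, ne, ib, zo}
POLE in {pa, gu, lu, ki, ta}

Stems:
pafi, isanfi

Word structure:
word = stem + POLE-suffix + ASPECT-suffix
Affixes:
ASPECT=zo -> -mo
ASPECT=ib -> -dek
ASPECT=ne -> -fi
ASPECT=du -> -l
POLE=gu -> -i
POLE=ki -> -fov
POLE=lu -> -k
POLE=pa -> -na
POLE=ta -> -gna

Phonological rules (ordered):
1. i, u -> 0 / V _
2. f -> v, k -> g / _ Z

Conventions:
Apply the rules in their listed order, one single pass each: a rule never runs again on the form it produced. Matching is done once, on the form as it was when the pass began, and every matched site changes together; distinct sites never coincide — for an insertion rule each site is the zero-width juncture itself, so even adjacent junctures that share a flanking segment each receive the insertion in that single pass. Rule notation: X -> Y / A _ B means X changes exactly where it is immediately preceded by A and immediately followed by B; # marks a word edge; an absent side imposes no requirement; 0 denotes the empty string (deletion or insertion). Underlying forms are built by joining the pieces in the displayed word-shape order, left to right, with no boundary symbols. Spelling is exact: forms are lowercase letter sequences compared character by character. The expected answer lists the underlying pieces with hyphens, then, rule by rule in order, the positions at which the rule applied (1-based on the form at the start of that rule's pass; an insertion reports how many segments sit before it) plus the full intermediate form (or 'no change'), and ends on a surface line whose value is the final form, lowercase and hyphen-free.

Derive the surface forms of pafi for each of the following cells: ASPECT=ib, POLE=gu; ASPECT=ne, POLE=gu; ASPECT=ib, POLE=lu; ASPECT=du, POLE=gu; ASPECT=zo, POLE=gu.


cell ASPECT=ib, POLE=gu:
underlying: pafi-i-dek
1. i, u -> 0 / V _: fires at position(s) 5: pafidek
2. f -> v, k -> g / _ Z: no change
surface: pafidek

cell ASPECT=ne, POLE=gu:
underlying: pafi-i-fi
1. i, u -> 0 / V _: fires at position(s) 5: pafifi
2. f -> v, k -> g / _ Z: no change
surface: pafifi

cell ASPECT=ib, POLE=lu:
underlying: pafi-k-dek
1. i, u -> 0 / V _: no change
2. f -> v, k -> g / _ Z: fires at position(s) 5: pafigdek
surface: pafigdek

cell ASPECT=du, POLE=gu:
underlying: pafi-i-l
1. i, u -> 0 / V _: fires at position(s) 5: pafil
2. f -> v, k -> g / _ Z: no change
surface: pafil

cell ASPECT=zo, POLE=gu:
underlying: pafi-i-mo
1. i, u -> 0 / V _: fires at position(s) 5: pafimo
2. f -> v, k -> g / _ Z: no change
surface: pafimo


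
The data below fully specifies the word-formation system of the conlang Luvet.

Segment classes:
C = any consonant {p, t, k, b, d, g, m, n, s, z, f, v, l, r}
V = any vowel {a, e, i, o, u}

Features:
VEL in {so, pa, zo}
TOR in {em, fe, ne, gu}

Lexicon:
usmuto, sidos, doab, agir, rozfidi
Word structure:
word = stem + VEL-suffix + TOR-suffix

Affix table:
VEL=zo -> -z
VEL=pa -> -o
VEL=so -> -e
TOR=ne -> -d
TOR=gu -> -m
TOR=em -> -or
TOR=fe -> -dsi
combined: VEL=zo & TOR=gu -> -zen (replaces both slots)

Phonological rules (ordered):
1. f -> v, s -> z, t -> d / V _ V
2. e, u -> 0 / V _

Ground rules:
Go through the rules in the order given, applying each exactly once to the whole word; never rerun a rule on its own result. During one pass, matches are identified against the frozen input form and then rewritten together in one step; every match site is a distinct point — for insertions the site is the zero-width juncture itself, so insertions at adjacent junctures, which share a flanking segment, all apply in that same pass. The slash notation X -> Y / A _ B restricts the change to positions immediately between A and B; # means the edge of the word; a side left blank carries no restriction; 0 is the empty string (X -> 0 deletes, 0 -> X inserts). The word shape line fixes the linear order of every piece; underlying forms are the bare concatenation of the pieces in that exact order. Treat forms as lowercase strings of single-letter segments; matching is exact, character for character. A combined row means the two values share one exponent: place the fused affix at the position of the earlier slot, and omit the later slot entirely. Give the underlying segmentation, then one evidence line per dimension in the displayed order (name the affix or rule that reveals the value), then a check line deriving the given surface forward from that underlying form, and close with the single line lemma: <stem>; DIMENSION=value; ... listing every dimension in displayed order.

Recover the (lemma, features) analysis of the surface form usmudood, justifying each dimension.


underlying: usmuto-o-d
VEL=pa - signalled by the affix -o
TOR=ne - signalled by the affix -d
check: usmutood -> usmudood -> usmudood
lemma: usmuto; VEL=pa; TOR=ne


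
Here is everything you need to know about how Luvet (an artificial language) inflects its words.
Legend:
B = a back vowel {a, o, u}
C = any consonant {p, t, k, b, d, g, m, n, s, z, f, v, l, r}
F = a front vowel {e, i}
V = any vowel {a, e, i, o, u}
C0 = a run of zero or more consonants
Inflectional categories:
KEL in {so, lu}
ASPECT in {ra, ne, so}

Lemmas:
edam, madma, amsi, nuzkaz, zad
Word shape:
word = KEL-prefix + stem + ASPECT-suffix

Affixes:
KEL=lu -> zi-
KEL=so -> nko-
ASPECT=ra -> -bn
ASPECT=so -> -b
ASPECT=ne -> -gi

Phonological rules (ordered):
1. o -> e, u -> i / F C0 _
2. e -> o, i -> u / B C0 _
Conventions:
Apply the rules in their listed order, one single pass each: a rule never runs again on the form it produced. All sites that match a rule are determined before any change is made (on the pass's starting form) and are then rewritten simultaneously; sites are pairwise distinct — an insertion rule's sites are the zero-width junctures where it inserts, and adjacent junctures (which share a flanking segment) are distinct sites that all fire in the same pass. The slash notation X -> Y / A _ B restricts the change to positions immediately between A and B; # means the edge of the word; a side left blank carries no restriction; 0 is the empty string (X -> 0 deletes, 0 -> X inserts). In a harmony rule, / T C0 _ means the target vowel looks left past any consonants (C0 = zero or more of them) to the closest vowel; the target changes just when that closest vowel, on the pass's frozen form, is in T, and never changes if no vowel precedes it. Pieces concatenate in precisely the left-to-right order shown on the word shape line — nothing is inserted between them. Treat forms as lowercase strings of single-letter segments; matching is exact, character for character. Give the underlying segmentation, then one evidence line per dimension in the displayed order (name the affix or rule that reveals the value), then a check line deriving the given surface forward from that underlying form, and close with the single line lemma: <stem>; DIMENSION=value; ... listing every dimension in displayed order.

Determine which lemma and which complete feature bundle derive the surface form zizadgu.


underlying: zi-zad-gi
KEL=lu - signalled by the affix zi-
ASPECT=ne - signalled by the affix -gi
check: zizadgi -> zizadgi -> zizadgu
lemma: zad; KEL=lu; ASPECT=ne


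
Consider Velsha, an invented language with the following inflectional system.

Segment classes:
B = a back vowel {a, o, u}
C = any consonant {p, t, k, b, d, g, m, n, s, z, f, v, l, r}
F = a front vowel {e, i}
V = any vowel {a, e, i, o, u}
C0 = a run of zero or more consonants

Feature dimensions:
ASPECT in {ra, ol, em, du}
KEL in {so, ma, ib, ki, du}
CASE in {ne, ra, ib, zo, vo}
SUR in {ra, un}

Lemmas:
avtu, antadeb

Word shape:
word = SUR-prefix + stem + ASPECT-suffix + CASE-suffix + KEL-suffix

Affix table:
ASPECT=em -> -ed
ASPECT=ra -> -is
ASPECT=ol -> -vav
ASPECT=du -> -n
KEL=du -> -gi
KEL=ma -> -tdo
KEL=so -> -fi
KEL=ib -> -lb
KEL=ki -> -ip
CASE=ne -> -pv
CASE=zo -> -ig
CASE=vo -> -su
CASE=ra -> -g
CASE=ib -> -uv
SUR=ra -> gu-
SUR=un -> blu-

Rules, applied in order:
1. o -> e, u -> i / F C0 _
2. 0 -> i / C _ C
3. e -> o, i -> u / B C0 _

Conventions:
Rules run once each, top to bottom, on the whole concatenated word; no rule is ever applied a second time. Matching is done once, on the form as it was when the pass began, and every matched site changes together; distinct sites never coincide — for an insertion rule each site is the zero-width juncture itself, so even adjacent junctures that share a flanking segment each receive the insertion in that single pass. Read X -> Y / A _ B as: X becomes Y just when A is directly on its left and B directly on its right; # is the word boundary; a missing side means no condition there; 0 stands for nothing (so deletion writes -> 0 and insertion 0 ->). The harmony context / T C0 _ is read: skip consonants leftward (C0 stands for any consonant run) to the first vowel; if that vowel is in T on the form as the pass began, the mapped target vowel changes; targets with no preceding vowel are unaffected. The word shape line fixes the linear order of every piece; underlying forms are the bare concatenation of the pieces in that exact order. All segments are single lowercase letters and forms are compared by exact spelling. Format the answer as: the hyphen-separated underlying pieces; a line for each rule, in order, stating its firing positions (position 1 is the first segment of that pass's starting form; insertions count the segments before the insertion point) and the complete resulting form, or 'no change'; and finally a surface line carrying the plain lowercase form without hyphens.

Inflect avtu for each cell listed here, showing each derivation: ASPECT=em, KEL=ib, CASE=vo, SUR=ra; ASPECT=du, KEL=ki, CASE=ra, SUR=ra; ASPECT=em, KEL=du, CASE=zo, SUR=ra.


cell ASPECT=em, KEL=ib, CASE=vo, SUR=ra:
underlying: gu-avtu-ed-su-lb
1. o -> e, u -> i / F C0 _: fires at position(s) 10: guavtuedsilb
2. 0 -> i / C _ C: inserts after position(s) 4, 8, 11: guavituedisilib
3. e -> o, i -> u / B C0 _: fires at position(s) 5, 8: guavutuodisilib
surface: guavutuodisilib

cell ASPECT=du, KEL=ki, CASE=ra, SUR=ra:
underlying: gu-avtu-n-g-ip
1. o -> e, u -> i / F C0 _: no change
2. 0 -> i / C _ C: inserts after position(s) 4, 7: guavitunigip
3. e -> o, i -> u / B C0 _: fires at position(s) 5, 9: guavutunugip
surface: guavutunugip

cell ASPECT=em, KEL=du, CASE=zo, SUR=ra:
underlying: gu-avtu-ed-ig-gi
1. o -> e, u -> i / F C0 _: no change
2. 0 -> i / C _ C: inserts after position(s) 4, 10: guavituedigigi
3. e -> o, i -> u / B C0 _: fires at position(s) 5, 8: guavutuodigigi
surface: guavutuodigigi
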